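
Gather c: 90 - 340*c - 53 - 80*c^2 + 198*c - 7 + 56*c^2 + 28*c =-24*c^2 - 114*c + 30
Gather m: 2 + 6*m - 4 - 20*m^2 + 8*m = -20*m^2 + 14*m - 2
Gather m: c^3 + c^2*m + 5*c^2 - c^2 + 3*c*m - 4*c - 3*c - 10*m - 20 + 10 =c^3 + 4*c^2 - 7*c + m*(c^2 + 3*c - 10) - 10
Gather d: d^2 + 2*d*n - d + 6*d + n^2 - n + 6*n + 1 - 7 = d^2 + d*(2*n + 5) + n^2 + 5*n - 6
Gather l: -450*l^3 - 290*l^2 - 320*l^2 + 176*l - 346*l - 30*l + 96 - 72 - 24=-450*l^3 - 610*l^2 - 200*l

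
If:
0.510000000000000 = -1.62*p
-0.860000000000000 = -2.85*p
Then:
No Solution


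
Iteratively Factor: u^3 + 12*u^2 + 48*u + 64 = (u + 4)*(u^2 + 8*u + 16) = (u + 4)^2*(u + 4)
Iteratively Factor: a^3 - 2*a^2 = (a)*(a^2 - 2*a) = a^2*(a - 2)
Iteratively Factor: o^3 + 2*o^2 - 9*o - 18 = (o - 3)*(o^2 + 5*o + 6) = (o - 3)*(o + 3)*(o + 2)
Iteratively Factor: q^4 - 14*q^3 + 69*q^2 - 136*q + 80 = (q - 4)*(q^3 - 10*q^2 + 29*q - 20) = (q - 4)*(q - 1)*(q^2 - 9*q + 20) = (q - 5)*(q - 4)*(q - 1)*(q - 4)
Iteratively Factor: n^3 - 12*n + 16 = (n - 2)*(n^2 + 2*n - 8) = (n - 2)*(n + 4)*(n - 2)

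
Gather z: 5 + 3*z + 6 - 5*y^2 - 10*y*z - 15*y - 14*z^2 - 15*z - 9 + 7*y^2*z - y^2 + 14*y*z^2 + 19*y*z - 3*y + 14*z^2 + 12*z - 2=-6*y^2 + 14*y*z^2 - 18*y + z*(7*y^2 + 9*y)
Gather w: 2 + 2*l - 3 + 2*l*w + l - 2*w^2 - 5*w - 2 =3*l - 2*w^2 + w*(2*l - 5) - 3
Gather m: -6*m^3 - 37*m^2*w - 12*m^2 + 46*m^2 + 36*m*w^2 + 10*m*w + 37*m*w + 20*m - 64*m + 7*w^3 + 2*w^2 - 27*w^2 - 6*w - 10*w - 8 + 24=-6*m^3 + m^2*(34 - 37*w) + m*(36*w^2 + 47*w - 44) + 7*w^3 - 25*w^2 - 16*w + 16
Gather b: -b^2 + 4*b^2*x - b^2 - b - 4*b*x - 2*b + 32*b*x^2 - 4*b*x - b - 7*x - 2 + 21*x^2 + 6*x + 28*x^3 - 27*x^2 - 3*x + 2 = b^2*(4*x - 2) + b*(32*x^2 - 8*x - 4) + 28*x^3 - 6*x^2 - 4*x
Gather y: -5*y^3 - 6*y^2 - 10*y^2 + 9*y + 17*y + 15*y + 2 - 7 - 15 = -5*y^3 - 16*y^2 + 41*y - 20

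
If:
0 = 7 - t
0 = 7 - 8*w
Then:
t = 7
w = 7/8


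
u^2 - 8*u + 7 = (u - 7)*(u - 1)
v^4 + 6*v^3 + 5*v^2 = v^2*(v + 1)*(v + 5)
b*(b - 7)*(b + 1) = b^3 - 6*b^2 - 7*b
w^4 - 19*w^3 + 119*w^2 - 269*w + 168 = (w - 8)*(w - 7)*(w - 3)*(w - 1)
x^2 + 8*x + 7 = (x + 1)*(x + 7)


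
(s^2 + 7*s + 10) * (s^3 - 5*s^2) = s^5 + 2*s^4 - 25*s^3 - 50*s^2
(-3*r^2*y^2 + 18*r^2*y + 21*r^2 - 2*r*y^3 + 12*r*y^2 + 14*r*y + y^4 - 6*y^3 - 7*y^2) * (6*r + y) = -18*r^3*y^2 + 108*r^3*y + 126*r^3 - 15*r^2*y^3 + 90*r^2*y^2 + 105*r^2*y + 4*r*y^4 - 24*r*y^3 - 28*r*y^2 + y^5 - 6*y^4 - 7*y^3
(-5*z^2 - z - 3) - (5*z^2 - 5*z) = -10*z^2 + 4*z - 3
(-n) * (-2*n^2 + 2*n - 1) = 2*n^3 - 2*n^2 + n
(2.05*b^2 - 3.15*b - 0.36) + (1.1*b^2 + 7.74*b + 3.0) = 3.15*b^2 + 4.59*b + 2.64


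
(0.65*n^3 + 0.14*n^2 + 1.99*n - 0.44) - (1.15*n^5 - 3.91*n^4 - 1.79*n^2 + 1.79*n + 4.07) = -1.15*n^5 + 3.91*n^4 + 0.65*n^3 + 1.93*n^2 + 0.2*n - 4.51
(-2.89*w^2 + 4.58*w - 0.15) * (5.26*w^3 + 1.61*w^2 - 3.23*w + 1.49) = -15.2014*w^5 + 19.4379*w^4 + 15.9195*w^3 - 19.341*w^2 + 7.3087*w - 0.2235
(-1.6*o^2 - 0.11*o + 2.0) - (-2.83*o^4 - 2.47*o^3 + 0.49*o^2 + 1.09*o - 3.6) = 2.83*o^4 + 2.47*o^3 - 2.09*o^2 - 1.2*o + 5.6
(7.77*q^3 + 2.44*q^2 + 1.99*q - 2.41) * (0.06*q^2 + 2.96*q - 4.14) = 0.4662*q^5 + 23.1456*q^4 - 24.826*q^3 - 4.3558*q^2 - 15.3722*q + 9.9774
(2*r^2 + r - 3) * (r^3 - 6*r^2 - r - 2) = 2*r^5 - 11*r^4 - 11*r^3 + 13*r^2 + r + 6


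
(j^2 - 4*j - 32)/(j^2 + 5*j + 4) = (j - 8)/(j + 1)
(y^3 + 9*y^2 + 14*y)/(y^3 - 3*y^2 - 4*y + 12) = y*(y + 7)/(y^2 - 5*y + 6)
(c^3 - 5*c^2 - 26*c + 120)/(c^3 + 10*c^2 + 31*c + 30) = (c^2 - 10*c + 24)/(c^2 + 5*c + 6)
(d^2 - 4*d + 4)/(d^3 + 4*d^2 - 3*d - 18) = (d - 2)/(d^2 + 6*d + 9)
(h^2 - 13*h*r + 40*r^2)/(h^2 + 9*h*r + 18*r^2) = (h^2 - 13*h*r + 40*r^2)/(h^2 + 9*h*r + 18*r^2)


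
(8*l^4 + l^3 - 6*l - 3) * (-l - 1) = -8*l^5 - 9*l^4 - l^3 + 6*l^2 + 9*l + 3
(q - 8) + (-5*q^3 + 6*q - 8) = -5*q^3 + 7*q - 16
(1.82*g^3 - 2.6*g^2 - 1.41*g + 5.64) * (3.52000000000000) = 6.4064*g^3 - 9.152*g^2 - 4.9632*g + 19.8528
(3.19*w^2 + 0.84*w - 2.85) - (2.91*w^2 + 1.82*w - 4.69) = 0.28*w^2 - 0.98*w + 1.84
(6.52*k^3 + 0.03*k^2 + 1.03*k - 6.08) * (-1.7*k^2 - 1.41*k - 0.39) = -11.084*k^5 - 9.2442*k^4 - 4.3361*k^3 + 8.872*k^2 + 8.1711*k + 2.3712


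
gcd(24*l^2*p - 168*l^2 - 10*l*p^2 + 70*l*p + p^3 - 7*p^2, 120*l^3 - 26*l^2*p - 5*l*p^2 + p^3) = 24*l^2 - 10*l*p + p^2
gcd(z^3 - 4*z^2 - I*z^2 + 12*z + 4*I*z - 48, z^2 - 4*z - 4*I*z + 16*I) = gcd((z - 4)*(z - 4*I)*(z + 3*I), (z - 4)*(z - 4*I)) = z^2 + z*(-4 - 4*I) + 16*I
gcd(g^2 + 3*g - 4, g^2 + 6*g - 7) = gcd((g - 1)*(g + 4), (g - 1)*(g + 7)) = g - 1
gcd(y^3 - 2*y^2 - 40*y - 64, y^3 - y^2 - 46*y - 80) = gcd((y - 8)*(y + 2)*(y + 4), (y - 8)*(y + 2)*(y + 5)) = y^2 - 6*y - 16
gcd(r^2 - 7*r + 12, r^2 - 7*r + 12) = r^2 - 7*r + 12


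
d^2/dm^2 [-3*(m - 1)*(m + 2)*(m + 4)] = -18*m - 30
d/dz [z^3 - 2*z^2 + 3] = z*(3*z - 4)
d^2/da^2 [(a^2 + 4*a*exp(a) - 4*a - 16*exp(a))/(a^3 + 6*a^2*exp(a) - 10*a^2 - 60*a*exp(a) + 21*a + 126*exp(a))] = 2*(-((a^2 + 4*a*exp(a) - 4*a - 16*exp(a))*(3*a^2*exp(a) - 18*a*exp(a) + 3*a + 9*exp(a) - 10) + 2*(2*a*exp(a) + a - 6*exp(a) - 2)*(6*a^2*exp(a) + 3*a^2 - 48*a*exp(a) - 20*a + 66*exp(a) + 21))*(a^3 + 6*a^2*exp(a) - 10*a^2 - 60*a*exp(a) + 21*a + 126*exp(a)) + (2*a*exp(a) - 4*exp(a) + 1)*(a^3 + 6*a^2*exp(a) - 10*a^2 - 60*a*exp(a) + 21*a + 126*exp(a))^2 + (a^2 + 4*a*exp(a) - 4*a - 16*exp(a))*(6*a^2*exp(a) + 3*a^2 - 48*a*exp(a) - 20*a + 66*exp(a) + 21)^2)/(a^3 + 6*a^2*exp(a) - 10*a^2 - 60*a*exp(a) + 21*a + 126*exp(a))^3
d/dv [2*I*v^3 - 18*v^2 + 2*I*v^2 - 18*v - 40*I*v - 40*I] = 6*I*v^2 + 4*v*(-9 + I) - 18 - 40*I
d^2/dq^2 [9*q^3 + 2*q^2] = 54*q + 4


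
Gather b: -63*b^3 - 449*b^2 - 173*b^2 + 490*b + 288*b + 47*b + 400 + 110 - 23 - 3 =-63*b^3 - 622*b^2 + 825*b + 484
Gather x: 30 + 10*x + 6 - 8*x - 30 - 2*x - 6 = 0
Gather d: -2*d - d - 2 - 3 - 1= -3*d - 6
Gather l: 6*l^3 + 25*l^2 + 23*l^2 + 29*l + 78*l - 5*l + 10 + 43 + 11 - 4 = 6*l^3 + 48*l^2 + 102*l + 60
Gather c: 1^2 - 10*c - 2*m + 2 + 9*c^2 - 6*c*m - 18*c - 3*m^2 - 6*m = 9*c^2 + c*(-6*m - 28) - 3*m^2 - 8*m + 3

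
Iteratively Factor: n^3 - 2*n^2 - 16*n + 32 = (n + 4)*(n^2 - 6*n + 8) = (n - 2)*(n + 4)*(n - 4)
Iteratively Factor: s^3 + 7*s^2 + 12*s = (s + 3)*(s^2 + 4*s) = s*(s + 3)*(s + 4)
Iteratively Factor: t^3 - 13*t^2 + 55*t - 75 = (t - 5)*(t^2 - 8*t + 15) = (t - 5)^2*(t - 3)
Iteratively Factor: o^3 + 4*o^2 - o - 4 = (o + 4)*(o^2 - 1) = (o + 1)*(o + 4)*(o - 1)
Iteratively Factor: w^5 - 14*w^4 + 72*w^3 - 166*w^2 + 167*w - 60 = (w - 1)*(w^4 - 13*w^3 + 59*w^2 - 107*w + 60) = (w - 4)*(w - 1)*(w^3 - 9*w^2 + 23*w - 15) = (w - 5)*(w - 4)*(w - 1)*(w^2 - 4*w + 3) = (w - 5)*(w - 4)*(w - 3)*(w - 1)*(w - 1)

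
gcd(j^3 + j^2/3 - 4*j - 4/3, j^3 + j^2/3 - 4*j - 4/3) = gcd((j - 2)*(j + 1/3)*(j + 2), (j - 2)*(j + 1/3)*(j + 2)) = j^3 + j^2/3 - 4*j - 4/3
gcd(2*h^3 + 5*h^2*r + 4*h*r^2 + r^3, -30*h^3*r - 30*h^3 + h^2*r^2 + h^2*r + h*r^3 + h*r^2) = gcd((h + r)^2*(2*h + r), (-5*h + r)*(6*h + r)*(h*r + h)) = 1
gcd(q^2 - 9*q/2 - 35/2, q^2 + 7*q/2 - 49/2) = 1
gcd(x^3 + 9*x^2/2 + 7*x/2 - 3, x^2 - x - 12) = x + 3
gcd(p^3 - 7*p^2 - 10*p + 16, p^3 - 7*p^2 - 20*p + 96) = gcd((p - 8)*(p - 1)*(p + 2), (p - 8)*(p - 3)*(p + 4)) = p - 8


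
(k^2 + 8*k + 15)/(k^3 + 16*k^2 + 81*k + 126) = (k + 5)/(k^2 + 13*k + 42)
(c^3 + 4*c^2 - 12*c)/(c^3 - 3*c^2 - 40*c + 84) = c/(c - 7)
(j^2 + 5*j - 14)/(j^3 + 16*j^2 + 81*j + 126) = (j - 2)/(j^2 + 9*j + 18)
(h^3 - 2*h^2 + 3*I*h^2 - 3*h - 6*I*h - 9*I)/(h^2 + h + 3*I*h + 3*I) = h - 3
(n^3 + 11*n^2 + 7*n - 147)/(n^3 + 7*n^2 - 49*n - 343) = (n - 3)/(n - 7)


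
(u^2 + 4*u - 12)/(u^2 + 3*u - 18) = (u - 2)/(u - 3)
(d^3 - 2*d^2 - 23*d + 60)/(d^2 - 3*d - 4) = (d^2 + 2*d - 15)/(d + 1)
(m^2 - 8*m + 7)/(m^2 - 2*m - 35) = (m - 1)/(m + 5)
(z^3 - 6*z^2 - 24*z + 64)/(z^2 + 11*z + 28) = (z^2 - 10*z + 16)/(z + 7)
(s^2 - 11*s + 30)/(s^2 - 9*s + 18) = (s - 5)/(s - 3)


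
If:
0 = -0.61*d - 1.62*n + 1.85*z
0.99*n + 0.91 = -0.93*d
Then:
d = -2.02891326021934*z - 1.63310069790628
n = 1.90594882020605*z + 0.614932978841254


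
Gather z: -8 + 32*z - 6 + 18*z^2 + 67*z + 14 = 18*z^2 + 99*z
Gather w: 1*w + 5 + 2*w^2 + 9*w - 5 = 2*w^2 + 10*w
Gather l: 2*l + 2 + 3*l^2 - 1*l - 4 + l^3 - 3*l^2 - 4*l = l^3 - 3*l - 2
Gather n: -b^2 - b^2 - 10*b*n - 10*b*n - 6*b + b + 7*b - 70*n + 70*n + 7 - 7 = -2*b^2 - 20*b*n + 2*b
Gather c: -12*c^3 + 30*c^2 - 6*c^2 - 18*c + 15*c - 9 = -12*c^3 + 24*c^2 - 3*c - 9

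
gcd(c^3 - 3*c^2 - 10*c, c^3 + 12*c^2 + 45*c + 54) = 1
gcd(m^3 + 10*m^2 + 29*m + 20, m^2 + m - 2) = 1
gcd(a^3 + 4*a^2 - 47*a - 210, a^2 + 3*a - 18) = a + 6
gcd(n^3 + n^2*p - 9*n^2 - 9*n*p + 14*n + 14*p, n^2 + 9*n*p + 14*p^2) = 1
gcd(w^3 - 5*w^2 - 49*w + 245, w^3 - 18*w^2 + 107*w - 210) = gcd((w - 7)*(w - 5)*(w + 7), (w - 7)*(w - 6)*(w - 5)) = w^2 - 12*w + 35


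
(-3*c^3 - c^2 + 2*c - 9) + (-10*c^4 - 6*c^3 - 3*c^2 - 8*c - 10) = -10*c^4 - 9*c^3 - 4*c^2 - 6*c - 19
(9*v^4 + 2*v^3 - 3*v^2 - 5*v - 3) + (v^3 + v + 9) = 9*v^4 + 3*v^3 - 3*v^2 - 4*v + 6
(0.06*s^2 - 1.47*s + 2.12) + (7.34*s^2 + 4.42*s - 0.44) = 7.4*s^2 + 2.95*s + 1.68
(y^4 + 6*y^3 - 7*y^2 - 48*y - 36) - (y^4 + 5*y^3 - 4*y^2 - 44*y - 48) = y^3 - 3*y^2 - 4*y + 12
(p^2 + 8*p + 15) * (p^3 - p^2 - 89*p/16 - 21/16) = p^5 + 7*p^4 + 23*p^3/16 - 973*p^2/16 - 1503*p/16 - 315/16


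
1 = 1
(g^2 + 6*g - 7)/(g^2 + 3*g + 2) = (g^2 + 6*g - 7)/(g^2 + 3*g + 2)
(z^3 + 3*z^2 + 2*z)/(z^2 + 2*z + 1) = z*(z + 2)/(z + 1)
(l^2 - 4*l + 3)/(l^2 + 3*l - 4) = (l - 3)/(l + 4)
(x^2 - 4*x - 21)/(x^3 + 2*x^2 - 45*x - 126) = 1/(x + 6)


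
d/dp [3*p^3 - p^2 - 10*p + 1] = 9*p^2 - 2*p - 10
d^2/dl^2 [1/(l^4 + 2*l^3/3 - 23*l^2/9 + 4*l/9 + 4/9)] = 18*((-54*l^2 - 18*l + 23)*(9*l^4 + 6*l^3 - 23*l^2 + 4*l + 4) + 4*(18*l^3 + 9*l^2 - 23*l + 2)^2)/(9*l^4 + 6*l^3 - 23*l^2 + 4*l + 4)^3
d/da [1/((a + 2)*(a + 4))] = 2*(-a - 3)/(a^4 + 12*a^3 + 52*a^2 + 96*a + 64)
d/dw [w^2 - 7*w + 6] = 2*w - 7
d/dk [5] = 0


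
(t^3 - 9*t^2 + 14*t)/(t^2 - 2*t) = t - 7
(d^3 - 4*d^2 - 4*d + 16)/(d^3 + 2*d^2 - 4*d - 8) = (d - 4)/(d + 2)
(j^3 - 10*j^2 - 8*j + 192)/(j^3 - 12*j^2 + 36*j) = (j^2 - 4*j - 32)/(j*(j - 6))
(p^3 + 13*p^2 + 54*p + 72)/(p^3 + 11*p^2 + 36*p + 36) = (p + 4)/(p + 2)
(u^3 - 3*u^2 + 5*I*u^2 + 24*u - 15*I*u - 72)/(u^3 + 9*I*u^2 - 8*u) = (u^2 - 3*u*(1 + I) + 9*I)/(u*(u + I))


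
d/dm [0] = 0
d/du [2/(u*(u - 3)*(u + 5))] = 2*(-3*u^2 - 4*u + 15)/(u^2*(u^4 + 4*u^3 - 26*u^2 - 60*u + 225))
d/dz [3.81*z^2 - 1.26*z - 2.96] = 7.62*z - 1.26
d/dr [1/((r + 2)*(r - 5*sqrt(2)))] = ((-r + 5*sqrt(2))*(r + 2) - (r - 5*sqrt(2))^2)/((r + 2)^2*(r - 5*sqrt(2))^3)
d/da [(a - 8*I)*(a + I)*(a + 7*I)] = 3*a^2 + 57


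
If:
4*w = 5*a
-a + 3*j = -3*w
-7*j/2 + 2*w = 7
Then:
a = 168/137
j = -154/137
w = 210/137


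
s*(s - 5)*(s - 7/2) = s^3 - 17*s^2/2 + 35*s/2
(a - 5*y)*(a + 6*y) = a^2 + a*y - 30*y^2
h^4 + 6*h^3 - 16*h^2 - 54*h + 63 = (h - 3)*(h - 1)*(h + 3)*(h + 7)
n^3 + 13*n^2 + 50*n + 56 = (n + 2)*(n + 4)*(n + 7)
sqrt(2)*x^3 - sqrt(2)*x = x*(x - 1)*(sqrt(2)*x + sqrt(2))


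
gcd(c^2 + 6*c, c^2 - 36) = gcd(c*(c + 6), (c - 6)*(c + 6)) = c + 6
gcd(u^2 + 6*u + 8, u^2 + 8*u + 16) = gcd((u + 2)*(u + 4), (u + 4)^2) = u + 4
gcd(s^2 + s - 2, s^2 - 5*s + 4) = s - 1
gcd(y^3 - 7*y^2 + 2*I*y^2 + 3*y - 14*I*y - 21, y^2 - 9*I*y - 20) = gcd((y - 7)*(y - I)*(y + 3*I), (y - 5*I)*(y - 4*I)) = 1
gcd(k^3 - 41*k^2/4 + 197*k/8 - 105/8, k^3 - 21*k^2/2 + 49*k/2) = k - 7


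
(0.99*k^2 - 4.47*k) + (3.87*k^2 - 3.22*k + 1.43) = 4.86*k^2 - 7.69*k + 1.43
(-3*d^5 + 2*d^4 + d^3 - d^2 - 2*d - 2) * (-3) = 9*d^5 - 6*d^4 - 3*d^3 + 3*d^2 + 6*d + 6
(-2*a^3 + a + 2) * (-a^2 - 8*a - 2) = 2*a^5 + 16*a^4 + 3*a^3 - 10*a^2 - 18*a - 4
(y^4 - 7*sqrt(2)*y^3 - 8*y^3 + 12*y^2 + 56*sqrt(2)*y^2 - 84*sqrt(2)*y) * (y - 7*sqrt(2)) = y^5 - 14*sqrt(2)*y^4 - 8*y^4 + 110*y^3 + 112*sqrt(2)*y^3 - 784*y^2 - 168*sqrt(2)*y^2 + 1176*y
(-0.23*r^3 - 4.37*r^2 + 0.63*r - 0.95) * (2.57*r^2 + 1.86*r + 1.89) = -0.5911*r^5 - 11.6587*r^4 - 6.9438*r^3 - 9.529*r^2 - 0.5763*r - 1.7955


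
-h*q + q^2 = q*(-h + q)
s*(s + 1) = s^2 + s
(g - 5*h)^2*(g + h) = g^3 - 9*g^2*h + 15*g*h^2 + 25*h^3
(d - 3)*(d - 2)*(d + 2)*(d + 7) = d^4 + 4*d^3 - 25*d^2 - 16*d + 84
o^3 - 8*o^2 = o^2*(o - 8)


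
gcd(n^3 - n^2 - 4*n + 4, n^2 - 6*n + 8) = n - 2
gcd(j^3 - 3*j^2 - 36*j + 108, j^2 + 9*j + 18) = j + 6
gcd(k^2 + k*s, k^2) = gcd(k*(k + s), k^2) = k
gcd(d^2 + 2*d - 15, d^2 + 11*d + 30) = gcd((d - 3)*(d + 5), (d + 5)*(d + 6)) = d + 5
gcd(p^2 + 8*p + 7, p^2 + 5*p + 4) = p + 1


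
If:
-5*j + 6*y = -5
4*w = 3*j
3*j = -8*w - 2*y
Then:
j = 5/32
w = 15/128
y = -45/64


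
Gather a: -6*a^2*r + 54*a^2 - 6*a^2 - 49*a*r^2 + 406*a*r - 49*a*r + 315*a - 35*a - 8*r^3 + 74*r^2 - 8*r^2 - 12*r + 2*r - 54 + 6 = a^2*(48 - 6*r) + a*(-49*r^2 + 357*r + 280) - 8*r^3 + 66*r^2 - 10*r - 48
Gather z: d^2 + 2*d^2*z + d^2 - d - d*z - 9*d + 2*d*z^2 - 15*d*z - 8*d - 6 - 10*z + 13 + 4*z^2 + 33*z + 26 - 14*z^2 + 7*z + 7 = 2*d^2 - 18*d + z^2*(2*d - 10) + z*(2*d^2 - 16*d + 30) + 40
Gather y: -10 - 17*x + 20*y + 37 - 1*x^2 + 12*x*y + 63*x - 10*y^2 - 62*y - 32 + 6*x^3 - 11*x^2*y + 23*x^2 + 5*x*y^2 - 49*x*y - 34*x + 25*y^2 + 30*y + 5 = 6*x^3 + 22*x^2 + 12*x + y^2*(5*x + 15) + y*(-11*x^2 - 37*x - 12)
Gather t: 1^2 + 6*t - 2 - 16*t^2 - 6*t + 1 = -16*t^2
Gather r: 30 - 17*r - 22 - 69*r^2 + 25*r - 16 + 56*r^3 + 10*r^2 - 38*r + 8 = 56*r^3 - 59*r^2 - 30*r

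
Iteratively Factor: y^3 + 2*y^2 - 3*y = (y + 3)*(y^2 - y) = y*(y + 3)*(y - 1)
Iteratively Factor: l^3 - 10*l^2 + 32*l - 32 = (l - 2)*(l^2 - 8*l + 16) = (l - 4)*(l - 2)*(l - 4)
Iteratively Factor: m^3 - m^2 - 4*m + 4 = (m - 2)*(m^2 + m - 2) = (m - 2)*(m + 2)*(m - 1)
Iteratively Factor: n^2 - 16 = (n - 4)*(n + 4)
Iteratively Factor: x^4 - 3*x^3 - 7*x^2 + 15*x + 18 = (x + 1)*(x^3 - 4*x^2 - 3*x + 18) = (x + 1)*(x + 2)*(x^2 - 6*x + 9) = (x - 3)*(x + 1)*(x + 2)*(x - 3)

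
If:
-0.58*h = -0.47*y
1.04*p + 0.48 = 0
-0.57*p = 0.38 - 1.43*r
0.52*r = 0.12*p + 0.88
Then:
No Solution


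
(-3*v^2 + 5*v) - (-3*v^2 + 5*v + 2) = -2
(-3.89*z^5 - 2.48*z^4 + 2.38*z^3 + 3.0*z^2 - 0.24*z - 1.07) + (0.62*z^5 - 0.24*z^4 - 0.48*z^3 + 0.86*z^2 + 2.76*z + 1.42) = -3.27*z^5 - 2.72*z^4 + 1.9*z^3 + 3.86*z^2 + 2.52*z + 0.35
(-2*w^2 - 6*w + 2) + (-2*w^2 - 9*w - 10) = -4*w^2 - 15*w - 8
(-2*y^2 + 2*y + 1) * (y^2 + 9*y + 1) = -2*y^4 - 16*y^3 + 17*y^2 + 11*y + 1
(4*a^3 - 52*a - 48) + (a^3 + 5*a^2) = 5*a^3 + 5*a^2 - 52*a - 48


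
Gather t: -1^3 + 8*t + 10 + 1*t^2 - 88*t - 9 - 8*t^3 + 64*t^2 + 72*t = -8*t^3 + 65*t^2 - 8*t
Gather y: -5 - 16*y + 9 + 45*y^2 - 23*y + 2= 45*y^2 - 39*y + 6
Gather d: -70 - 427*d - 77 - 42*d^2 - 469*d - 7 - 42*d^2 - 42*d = -84*d^2 - 938*d - 154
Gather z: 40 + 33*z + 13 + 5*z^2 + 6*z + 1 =5*z^2 + 39*z + 54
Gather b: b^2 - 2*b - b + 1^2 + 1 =b^2 - 3*b + 2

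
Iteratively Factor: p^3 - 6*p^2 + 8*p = (p)*(p^2 - 6*p + 8) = p*(p - 2)*(p - 4)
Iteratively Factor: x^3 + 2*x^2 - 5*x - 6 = (x + 3)*(x^2 - x - 2) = (x + 1)*(x + 3)*(x - 2)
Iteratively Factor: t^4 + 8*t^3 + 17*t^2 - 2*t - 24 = (t + 3)*(t^3 + 5*t^2 + 2*t - 8) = (t - 1)*(t + 3)*(t^2 + 6*t + 8) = (t - 1)*(t + 2)*(t + 3)*(t + 4)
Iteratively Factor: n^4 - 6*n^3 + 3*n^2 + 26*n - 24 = (n + 2)*(n^3 - 8*n^2 + 19*n - 12) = (n - 1)*(n + 2)*(n^2 - 7*n + 12) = (n - 4)*(n - 1)*(n + 2)*(n - 3)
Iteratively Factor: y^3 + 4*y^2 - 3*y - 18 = (y + 3)*(y^2 + y - 6) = (y + 3)^2*(y - 2)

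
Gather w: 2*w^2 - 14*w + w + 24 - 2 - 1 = 2*w^2 - 13*w + 21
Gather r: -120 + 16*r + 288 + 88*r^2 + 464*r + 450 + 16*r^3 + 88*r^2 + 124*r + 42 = 16*r^3 + 176*r^2 + 604*r + 660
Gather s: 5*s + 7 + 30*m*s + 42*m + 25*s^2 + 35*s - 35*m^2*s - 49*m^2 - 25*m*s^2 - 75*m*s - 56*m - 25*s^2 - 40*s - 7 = -49*m^2 - 25*m*s^2 - 14*m + s*(-35*m^2 - 45*m)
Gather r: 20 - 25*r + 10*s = -25*r + 10*s + 20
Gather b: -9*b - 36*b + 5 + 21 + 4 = 30 - 45*b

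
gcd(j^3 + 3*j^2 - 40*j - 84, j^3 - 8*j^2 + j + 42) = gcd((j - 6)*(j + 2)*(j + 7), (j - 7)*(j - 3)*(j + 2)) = j + 2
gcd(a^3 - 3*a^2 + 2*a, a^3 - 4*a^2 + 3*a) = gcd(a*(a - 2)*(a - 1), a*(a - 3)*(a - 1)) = a^2 - a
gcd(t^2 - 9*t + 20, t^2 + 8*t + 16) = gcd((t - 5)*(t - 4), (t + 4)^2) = 1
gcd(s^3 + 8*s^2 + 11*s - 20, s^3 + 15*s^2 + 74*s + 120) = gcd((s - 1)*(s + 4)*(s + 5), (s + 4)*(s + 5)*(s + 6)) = s^2 + 9*s + 20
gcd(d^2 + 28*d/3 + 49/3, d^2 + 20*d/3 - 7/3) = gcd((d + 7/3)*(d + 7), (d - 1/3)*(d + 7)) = d + 7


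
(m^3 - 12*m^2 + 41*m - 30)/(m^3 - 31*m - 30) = (m^2 - 6*m + 5)/(m^2 + 6*m + 5)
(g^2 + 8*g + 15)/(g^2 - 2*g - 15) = (g + 5)/(g - 5)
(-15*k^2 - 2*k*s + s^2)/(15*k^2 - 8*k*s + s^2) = (3*k + s)/(-3*k + s)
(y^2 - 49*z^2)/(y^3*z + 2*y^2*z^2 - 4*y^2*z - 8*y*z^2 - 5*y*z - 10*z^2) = (-y^2 + 49*z^2)/(z*(-y^3 - 2*y^2*z + 4*y^2 + 8*y*z + 5*y + 10*z))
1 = 1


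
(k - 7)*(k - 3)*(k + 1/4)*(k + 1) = k^4 - 35*k^3/4 + 35*k^2/4 + 95*k/4 + 21/4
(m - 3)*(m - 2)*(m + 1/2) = m^3 - 9*m^2/2 + 7*m/2 + 3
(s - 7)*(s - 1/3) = s^2 - 22*s/3 + 7/3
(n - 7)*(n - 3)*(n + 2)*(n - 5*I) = n^4 - 8*n^3 - 5*I*n^3 + n^2 + 40*I*n^2 + 42*n - 5*I*n - 210*I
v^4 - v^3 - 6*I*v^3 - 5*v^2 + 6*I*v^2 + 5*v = v*(v - 1)*(v - 5*I)*(v - I)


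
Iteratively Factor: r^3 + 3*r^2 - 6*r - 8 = (r + 1)*(r^2 + 2*r - 8) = (r + 1)*(r + 4)*(r - 2)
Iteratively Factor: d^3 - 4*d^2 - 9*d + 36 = (d - 3)*(d^2 - d - 12) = (d - 3)*(d + 3)*(d - 4)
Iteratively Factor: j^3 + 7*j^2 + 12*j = (j)*(j^2 + 7*j + 12) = j*(j + 3)*(j + 4)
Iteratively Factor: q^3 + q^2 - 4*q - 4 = (q - 2)*(q^2 + 3*q + 2) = (q - 2)*(q + 2)*(q + 1)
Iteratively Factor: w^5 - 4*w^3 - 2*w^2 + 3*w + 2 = (w - 1)*(w^4 + w^3 - 3*w^2 - 5*w - 2) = (w - 1)*(w + 1)*(w^3 - 3*w - 2) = (w - 2)*(w - 1)*(w + 1)*(w^2 + 2*w + 1) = (w - 2)*(w - 1)*(w + 1)^2*(w + 1)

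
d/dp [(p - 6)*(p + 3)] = 2*p - 3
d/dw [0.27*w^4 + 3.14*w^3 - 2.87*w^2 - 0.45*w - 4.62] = 1.08*w^3 + 9.42*w^2 - 5.74*w - 0.45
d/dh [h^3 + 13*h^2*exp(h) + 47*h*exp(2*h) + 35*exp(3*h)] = 13*h^2*exp(h) + 3*h^2 + 94*h*exp(2*h) + 26*h*exp(h) + 105*exp(3*h) + 47*exp(2*h)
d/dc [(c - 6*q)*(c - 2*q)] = 2*c - 8*q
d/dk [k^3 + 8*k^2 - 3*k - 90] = 3*k^2 + 16*k - 3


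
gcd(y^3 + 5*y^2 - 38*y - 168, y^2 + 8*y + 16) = y + 4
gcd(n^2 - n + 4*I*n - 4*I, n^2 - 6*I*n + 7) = 1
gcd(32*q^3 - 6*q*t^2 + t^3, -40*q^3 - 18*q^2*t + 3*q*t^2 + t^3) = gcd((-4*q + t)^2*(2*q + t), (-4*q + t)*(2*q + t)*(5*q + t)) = 8*q^2 + 2*q*t - t^2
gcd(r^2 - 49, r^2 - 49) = r^2 - 49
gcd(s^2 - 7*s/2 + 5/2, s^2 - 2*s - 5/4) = s - 5/2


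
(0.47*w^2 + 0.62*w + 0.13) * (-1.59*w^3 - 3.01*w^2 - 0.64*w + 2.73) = -0.7473*w^5 - 2.4005*w^4 - 2.3737*w^3 + 0.495*w^2 + 1.6094*w + 0.3549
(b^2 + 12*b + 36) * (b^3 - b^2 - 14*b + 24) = b^5 + 11*b^4 + 10*b^3 - 180*b^2 - 216*b + 864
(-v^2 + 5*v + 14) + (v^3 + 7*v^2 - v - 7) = v^3 + 6*v^2 + 4*v + 7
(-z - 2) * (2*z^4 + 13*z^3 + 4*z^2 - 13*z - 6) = -2*z^5 - 17*z^4 - 30*z^3 + 5*z^2 + 32*z + 12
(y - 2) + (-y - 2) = -4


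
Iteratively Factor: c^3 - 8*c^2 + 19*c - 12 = (c - 3)*(c^2 - 5*c + 4) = (c - 3)*(c - 1)*(c - 4)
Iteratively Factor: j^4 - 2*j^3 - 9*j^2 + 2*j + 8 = (j - 1)*(j^3 - j^2 - 10*j - 8) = (j - 4)*(j - 1)*(j^2 + 3*j + 2) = (j - 4)*(j - 1)*(j + 1)*(j + 2)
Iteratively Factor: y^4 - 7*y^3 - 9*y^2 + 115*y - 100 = (y + 4)*(y^3 - 11*y^2 + 35*y - 25) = (y - 1)*(y + 4)*(y^2 - 10*y + 25) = (y - 5)*(y - 1)*(y + 4)*(y - 5)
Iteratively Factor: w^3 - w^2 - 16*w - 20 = (w - 5)*(w^2 + 4*w + 4) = (w - 5)*(w + 2)*(w + 2)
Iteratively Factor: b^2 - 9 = (b - 3)*(b + 3)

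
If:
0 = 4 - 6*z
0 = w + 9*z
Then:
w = -6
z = 2/3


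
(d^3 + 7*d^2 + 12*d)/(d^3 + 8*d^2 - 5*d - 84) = d*(d + 3)/(d^2 + 4*d - 21)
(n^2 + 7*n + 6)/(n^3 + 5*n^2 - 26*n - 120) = (n + 1)/(n^2 - n - 20)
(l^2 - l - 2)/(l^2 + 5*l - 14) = (l + 1)/(l + 7)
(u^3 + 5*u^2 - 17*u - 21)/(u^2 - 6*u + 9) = (u^2 + 8*u + 7)/(u - 3)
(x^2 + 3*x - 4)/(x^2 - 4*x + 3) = (x + 4)/(x - 3)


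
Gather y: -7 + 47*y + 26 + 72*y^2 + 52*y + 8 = 72*y^2 + 99*y + 27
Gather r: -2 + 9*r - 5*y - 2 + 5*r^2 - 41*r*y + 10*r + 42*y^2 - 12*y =5*r^2 + r*(19 - 41*y) + 42*y^2 - 17*y - 4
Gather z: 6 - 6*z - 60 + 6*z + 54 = 0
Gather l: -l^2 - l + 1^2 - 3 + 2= -l^2 - l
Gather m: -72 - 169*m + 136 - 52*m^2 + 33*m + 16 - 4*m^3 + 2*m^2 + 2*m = -4*m^3 - 50*m^2 - 134*m + 80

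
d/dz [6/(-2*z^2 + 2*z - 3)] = 12*(2*z - 1)/(2*z^2 - 2*z + 3)^2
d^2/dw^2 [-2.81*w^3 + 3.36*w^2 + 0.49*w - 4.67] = 6.72 - 16.86*w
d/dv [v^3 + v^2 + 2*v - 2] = 3*v^2 + 2*v + 2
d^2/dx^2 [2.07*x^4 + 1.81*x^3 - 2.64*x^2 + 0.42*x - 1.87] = 24.84*x^2 + 10.86*x - 5.28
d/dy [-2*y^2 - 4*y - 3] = -4*y - 4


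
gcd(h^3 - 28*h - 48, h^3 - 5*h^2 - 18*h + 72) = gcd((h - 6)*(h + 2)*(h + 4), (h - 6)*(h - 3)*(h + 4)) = h^2 - 2*h - 24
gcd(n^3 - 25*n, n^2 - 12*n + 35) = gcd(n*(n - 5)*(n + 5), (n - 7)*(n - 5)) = n - 5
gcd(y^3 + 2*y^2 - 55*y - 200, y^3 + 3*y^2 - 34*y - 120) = y + 5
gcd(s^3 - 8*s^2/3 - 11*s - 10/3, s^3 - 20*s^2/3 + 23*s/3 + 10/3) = s^2 - 14*s/3 - 5/3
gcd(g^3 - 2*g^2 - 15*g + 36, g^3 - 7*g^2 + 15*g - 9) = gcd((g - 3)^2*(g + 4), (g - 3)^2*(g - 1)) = g^2 - 6*g + 9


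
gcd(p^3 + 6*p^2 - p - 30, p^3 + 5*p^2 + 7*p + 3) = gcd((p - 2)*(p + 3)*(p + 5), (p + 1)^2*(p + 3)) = p + 3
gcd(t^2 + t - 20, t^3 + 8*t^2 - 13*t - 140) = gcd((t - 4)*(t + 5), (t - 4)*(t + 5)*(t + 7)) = t^2 + t - 20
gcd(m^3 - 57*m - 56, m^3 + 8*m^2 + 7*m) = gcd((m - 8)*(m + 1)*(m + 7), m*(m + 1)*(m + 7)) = m^2 + 8*m + 7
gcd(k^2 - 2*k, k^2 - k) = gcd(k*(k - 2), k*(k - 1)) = k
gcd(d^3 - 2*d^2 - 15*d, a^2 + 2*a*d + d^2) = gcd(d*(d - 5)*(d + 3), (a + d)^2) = 1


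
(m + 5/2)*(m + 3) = m^2 + 11*m/2 + 15/2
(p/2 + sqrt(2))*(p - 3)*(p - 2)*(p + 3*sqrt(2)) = p^4/2 - 5*p^3/2 + 5*sqrt(2)*p^3/2 - 25*sqrt(2)*p^2/2 + 9*p^2 - 30*p + 15*sqrt(2)*p + 36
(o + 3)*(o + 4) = o^2 + 7*o + 12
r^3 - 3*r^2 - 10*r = r*(r - 5)*(r + 2)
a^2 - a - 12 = (a - 4)*(a + 3)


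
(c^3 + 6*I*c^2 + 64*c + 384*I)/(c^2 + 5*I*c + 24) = (c^2 - 2*I*c + 48)/(c - 3*I)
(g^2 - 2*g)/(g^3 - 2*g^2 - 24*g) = (2 - g)/(-g^2 + 2*g + 24)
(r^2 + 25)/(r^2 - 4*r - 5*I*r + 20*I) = (r + 5*I)/(r - 4)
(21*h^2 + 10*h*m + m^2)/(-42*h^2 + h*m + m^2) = (-3*h - m)/(6*h - m)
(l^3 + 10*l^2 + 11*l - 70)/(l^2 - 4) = (l^2 + 12*l + 35)/(l + 2)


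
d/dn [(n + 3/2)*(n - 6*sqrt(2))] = 2*n - 6*sqrt(2) + 3/2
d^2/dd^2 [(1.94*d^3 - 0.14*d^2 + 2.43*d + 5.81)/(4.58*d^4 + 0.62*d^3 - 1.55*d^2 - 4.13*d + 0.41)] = (81.3884320000002*d^9 - 17.620176*d^8 + 691.91892*d^7 + 3063.23692*d^6 + 307.640556*d^5 - 455.597172*d^4 - 525.131706*d^3 - 164.087886*d^2 + 225.517152*d + 213.768058)/(96.071912*d^12 + 39.016104*d^11 - 92.258604*d^10 - 286.067548*d^9 - 13.341426*d^8 + 182.60457*d^7 + 237.460783*d^6 - 46.937085*d^5 - 80.348892*d^4 - 54.384641*d^3 + 20.198322*d^2 - 2.082759*d + 0.068921)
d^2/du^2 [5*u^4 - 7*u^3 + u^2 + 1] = 60*u^2 - 42*u + 2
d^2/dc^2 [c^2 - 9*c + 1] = 2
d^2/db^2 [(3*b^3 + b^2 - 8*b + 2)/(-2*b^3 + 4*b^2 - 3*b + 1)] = 2*(-28*b^6 + 150*b^5 - 258*b^4 + 167*b^3 + 3*b^2 - 45*b + 13)/(8*b^9 - 48*b^8 + 132*b^7 - 220*b^6 + 246*b^5 - 192*b^4 + 105*b^3 - 39*b^2 + 9*b - 1)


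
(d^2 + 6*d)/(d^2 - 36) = d/(d - 6)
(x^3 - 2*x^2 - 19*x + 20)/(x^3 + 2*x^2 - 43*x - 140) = (x^2 - 6*x + 5)/(x^2 - 2*x - 35)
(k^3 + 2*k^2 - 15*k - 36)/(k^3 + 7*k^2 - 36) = (k^2 - k - 12)/(k^2 + 4*k - 12)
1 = 1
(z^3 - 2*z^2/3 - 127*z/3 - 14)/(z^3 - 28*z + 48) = (3*z^2 - 20*z - 7)/(3*(z^2 - 6*z + 8))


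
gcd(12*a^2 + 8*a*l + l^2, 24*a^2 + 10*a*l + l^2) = 6*a + l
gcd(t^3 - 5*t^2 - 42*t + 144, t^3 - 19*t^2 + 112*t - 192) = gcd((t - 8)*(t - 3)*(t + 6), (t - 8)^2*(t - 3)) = t^2 - 11*t + 24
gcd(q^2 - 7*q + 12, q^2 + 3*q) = 1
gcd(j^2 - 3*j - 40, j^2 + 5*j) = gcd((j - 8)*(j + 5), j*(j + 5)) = j + 5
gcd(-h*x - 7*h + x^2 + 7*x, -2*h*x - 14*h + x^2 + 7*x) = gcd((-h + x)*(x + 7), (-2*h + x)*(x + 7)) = x + 7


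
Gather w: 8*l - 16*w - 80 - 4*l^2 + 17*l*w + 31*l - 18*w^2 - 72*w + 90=-4*l^2 + 39*l - 18*w^2 + w*(17*l - 88) + 10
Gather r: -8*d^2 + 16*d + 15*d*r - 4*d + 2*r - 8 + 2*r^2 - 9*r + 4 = -8*d^2 + 12*d + 2*r^2 + r*(15*d - 7) - 4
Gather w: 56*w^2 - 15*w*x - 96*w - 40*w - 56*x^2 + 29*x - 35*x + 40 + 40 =56*w^2 + w*(-15*x - 136) - 56*x^2 - 6*x + 80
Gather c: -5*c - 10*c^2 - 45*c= -10*c^2 - 50*c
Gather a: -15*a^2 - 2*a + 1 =-15*a^2 - 2*a + 1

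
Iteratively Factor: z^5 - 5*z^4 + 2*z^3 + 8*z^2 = (z - 2)*(z^4 - 3*z^3 - 4*z^2) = (z - 4)*(z - 2)*(z^3 + z^2) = z*(z - 4)*(z - 2)*(z^2 + z) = z^2*(z - 4)*(z - 2)*(z + 1)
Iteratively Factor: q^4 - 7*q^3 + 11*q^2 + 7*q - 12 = (q - 3)*(q^3 - 4*q^2 - q + 4) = (q - 4)*(q - 3)*(q^2 - 1) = (q - 4)*(q - 3)*(q - 1)*(q + 1)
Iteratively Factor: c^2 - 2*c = (c)*(c - 2)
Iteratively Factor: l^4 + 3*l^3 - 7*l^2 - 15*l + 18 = (l - 1)*(l^3 + 4*l^2 - 3*l - 18) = (l - 2)*(l - 1)*(l^2 + 6*l + 9) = (l - 2)*(l - 1)*(l + 3)*(l + 3)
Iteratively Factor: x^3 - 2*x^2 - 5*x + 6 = (x + 2)*(x^2 - 4*x + 3) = (x - 3)*(x + 2)*(x - 1)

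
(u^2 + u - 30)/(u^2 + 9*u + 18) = (u - 5)/(u + 3)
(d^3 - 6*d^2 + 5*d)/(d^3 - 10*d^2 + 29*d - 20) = d/(d - 4)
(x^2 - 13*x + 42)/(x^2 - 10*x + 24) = (x - 7)/(x - 4)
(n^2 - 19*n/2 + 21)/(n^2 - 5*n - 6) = (n - 7/2)/(n + 1)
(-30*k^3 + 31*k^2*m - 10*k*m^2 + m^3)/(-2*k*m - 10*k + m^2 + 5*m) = (15*k^2 - 8*k*m + m^2)/(m + 5)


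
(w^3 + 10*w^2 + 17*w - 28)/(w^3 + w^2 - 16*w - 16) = (w^2 + 6*w - 7)/(w^2 - 3*w - 4)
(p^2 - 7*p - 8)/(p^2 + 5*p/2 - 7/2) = 2*(p^2 - 7*p - 8)/(2*p^2 + 5*p - 7)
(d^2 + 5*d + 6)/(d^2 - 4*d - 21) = (d + 2)/(d - 7)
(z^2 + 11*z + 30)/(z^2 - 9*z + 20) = (z^2 + 11*z + 30)/(z^2 - 9*z + 20)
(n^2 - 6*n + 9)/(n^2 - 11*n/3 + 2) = 3*(n - 3)/(3*n - 2)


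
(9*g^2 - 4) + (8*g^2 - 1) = 17*g^2 - 5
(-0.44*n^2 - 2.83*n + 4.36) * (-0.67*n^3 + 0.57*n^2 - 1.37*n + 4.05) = 0.2948*n^5 + 1.6453*n^4 - 3.9315*n^3 + 4.5803*n^2 - 17.4347*n + 17.658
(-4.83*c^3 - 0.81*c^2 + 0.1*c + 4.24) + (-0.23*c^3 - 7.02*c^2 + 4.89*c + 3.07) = -5.06*c^3 - 7.83*c^2 + 4.99*c + 7.31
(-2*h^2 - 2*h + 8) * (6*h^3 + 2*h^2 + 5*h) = -12*h^5 - 16*h^4 + 34*h^3 + 6*h^2 + 40*h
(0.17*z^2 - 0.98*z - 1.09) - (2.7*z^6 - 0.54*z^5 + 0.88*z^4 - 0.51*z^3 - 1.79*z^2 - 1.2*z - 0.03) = -2.7*z^6 + 0.54*z^5 - 0.88*z^4 + 0.51*z^3 + 1.96*z^2 + 0.22*z - 1.06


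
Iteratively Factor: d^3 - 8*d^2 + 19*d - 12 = (d - 1)*(d^2 - 7*d + 12) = (d - 3)*(d - 1)*(d - 4)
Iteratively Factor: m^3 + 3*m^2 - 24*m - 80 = (m + 4)*(m^2 - m - 20) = (m - 5)*(m + 4)*(m + 4)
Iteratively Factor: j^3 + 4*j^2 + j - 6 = (j + 2)*(j^2 + 2*j - 3) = (j + 2)*(j + 3)*(j - 1)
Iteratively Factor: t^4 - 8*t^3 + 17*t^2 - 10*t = (t)*(t^3 - 8*t^2 + 17*t - 10) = t*(t - 1)*(t^2 - 7*t + 10) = t*(t - 2)*(t - 1)*(t - 5)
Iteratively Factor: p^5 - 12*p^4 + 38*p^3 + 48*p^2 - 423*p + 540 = (p - 4)*(p^4 - 8*p^3 + 6*p^2 + 72*p - 135) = (p - 4)*(p + 3)*(p^3 - 11*p^2 + 39*p - 45) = (p - 4)*(p - 3)*(p + 3)*(p^2 - 8*p + 15) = (p - 5)*(p - 4)*(p - 3)*(p + 3)*(p - 3)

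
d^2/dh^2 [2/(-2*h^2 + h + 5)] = 4*(-4*h^2 + 2*h + (4*h - 1)^2 + 10)/(-2*h^2 + h + 5)^3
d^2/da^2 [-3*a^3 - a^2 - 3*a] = -18*a - 2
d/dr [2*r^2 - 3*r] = 4*r - 3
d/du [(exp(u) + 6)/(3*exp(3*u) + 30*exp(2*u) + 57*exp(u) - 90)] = 2*(-exp(u) - 2)*exp(u)/(3*(exp(4*u) + 8*exp(3*u) + 6*exp(2*u) - 40*exp(u) + 25))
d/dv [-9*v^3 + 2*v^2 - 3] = v*(4 - 27*v)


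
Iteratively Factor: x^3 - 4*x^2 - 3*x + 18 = (x - 3)*(x^2 - x - 6) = (x - 3)*(x + 2)*(x - 3)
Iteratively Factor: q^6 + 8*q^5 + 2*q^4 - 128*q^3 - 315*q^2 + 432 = (q + 3)*(q^5 + 5*q^4 - 13*q^3 - 89*q^2 - 48*q + 144) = (q + 3)^2*(q^4 + 2*q^3 - 19*q^2 - 32*q + 48) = (q - 4)*(q + 3)^2*(q^3 + 6*q^2 + 5*q - 12) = (q - 4)*(q + 3)^2*(q + 4)*(q^2 + 2*q - 3) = (q - 4)*(q + 3)^3*(q + 4)*(q - 1)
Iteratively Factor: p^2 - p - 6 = (p + 2)*(p - 3)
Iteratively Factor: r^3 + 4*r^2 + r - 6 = (r + 2)*(r^2 + 2*r - 3) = (r + 2)*(r + 3)*(r - 1)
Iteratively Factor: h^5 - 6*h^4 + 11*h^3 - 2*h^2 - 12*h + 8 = (h - 2)*(h^4 - 4*h^3 + 3*h^2 + 4*h - 4) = (h - 2)*(h + 1)*(h^3 - 5*h^2 + 8*h - 4) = (h - 2)^2*(h + 1)*(h^2 - 3*h + 2) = (h - 2)^3*(h + 1)*(h - 1)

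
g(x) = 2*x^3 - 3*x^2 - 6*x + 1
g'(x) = 6*x^2 - 6*x - 6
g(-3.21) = -76.80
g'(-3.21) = 75.08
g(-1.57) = -4.71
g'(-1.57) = 18.21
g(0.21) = -0.37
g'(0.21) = -7.00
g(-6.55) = -650.43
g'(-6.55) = 290.72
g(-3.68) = -117.22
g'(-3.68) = 97.33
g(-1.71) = -7.51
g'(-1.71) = 21.80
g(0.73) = -4.20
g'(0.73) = -7.18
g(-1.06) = 1.61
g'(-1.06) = 7.10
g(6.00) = 289.00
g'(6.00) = 174.00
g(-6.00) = -503.00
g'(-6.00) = 246.00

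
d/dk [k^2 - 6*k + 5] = 2*k - 6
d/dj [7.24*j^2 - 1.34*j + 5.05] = 14.48*j - 1.34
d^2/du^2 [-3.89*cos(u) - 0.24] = 3.89*cos(u)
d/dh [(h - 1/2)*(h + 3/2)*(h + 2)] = 3*h^2 + 6*h + 5/4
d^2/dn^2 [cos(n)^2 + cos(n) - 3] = -cos(n) - 2*cos(2*n)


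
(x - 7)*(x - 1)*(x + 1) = x^3 - 7*x^2 - x + 7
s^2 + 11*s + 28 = (s + 4)*(s + 7)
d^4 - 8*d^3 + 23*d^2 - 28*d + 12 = (d - 3)*(d - 2)^2*(d - 1)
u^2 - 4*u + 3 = (u - 3)*(u - 1)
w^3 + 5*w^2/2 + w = w*(w + 1/2)*(w + 2)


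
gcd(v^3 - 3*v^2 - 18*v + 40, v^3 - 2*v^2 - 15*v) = v - 5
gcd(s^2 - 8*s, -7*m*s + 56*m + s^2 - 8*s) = s - 8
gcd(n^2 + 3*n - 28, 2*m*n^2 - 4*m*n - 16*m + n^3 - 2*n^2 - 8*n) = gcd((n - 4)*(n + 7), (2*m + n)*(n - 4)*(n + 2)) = n - 4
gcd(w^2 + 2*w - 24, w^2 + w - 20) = w - 4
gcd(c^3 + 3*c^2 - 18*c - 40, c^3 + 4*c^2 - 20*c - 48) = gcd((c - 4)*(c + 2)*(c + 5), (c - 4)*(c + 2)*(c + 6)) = c^2 - 2*c - 8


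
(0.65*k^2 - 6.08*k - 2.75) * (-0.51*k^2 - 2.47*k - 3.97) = -0.3315*k^4 + 1.4953*k^3 + 13.8396*k^2 + 30.9301*k + 10.9175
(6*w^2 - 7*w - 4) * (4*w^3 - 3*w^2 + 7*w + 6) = 24*w^5 - 46*w^4 + 47*w^3 - w^2 - 70*w - 24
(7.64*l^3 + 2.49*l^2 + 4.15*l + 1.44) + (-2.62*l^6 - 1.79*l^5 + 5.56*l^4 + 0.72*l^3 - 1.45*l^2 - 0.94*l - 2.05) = -2.62*l^6 - 1.79*l^5 + 5.56*l^4 + 8.36*l^3 + 1.04*l^2 + 3.21*l - 0.61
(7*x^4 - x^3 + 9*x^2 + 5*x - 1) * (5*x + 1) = 35*x^5 + 2*x^4 + 44*x^3 + 34*x^2 - 1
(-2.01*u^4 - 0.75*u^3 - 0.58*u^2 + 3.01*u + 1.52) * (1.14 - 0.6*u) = 1.206*u^5 - 1.8414*u^4 - 0.507*u^3 - 2.4672*u^2 + 2.5194*u + 1.7328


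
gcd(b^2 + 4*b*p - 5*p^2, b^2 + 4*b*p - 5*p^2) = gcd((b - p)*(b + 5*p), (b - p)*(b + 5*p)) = -b^2 - 4*b*p + 5*p^2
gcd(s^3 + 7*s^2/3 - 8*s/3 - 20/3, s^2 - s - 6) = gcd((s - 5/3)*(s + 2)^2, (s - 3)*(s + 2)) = s + 2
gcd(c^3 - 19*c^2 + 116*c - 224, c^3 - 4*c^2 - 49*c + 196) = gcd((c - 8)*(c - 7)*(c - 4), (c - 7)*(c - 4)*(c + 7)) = c^2 - 11*c + 28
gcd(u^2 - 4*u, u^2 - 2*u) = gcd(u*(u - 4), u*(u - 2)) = u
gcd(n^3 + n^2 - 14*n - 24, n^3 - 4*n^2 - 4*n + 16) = n^2 - 2*n - 8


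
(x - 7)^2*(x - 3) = x^3 - 17*x^2 + 91*x - 147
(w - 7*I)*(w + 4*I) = w^2 - 3*I*w + 28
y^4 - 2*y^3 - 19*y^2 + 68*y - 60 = (y - 3)*(y - 2)^2*(y + 5)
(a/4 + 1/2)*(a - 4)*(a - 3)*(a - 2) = a^4/4 - 7*a^3/4 + 2*a^2 + 7*a - 12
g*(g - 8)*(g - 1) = g^3 - 9*g^2 + 8*g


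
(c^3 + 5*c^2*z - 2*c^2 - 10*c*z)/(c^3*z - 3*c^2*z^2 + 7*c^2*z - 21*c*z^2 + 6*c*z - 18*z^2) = c*(c^2 + 5*c*z - 2*c - 10*z)/(z*(c^3 - 3*c^2*z + 7*c^2 - 21*c*z + 6*c - 18*z))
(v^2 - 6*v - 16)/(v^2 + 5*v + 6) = (v - 8)/(v + 3)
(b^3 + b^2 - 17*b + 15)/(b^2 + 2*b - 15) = b - 1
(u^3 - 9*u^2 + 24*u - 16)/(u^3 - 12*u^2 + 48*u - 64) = (u - 1)/(u - 4)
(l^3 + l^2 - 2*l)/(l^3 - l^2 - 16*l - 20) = l*(l - 1)/(l^2 - 3*l - 10)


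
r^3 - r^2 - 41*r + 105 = (r - 5)*(r - 3)*(r + 7)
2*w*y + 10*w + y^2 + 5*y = (2*w + y)*(y + 5)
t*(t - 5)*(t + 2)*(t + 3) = t^4 - 19*t^2 - 30*t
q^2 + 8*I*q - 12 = (q + 2*I)*(q + 6*I)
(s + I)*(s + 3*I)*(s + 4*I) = s^3 + 8*I*s^2 - 19*s - 12*I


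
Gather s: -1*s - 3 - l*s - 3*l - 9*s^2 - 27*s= -3*l - 9*s^2 + s*(-l - 28) - 3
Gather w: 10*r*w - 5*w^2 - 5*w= -5*w^2 + w*(10*r - 5)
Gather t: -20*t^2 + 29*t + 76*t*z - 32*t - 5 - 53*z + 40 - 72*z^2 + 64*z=-20*t^2 + t*(76*z - 3) - 72*z^2 + 11*z + 35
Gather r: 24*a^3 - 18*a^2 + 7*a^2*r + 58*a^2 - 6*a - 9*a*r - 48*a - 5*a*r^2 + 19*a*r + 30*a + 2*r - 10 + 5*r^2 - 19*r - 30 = 24*a^3 + 40*a^2 - 24*a + r^2*(5 - 5*a) + r*(7*a^2 + 10*a - 17) - 40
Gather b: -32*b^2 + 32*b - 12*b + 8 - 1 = -32*b^2 + 20*b + 7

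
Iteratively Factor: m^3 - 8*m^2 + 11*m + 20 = (m - 5)*(m^2 - 3*m - 4) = (m - 5)*(m - 4)*(m + 1)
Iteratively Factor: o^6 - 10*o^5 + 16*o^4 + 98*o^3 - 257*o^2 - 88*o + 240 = (o + 1)*(o^5 - 11*o^4 + 27*o^3 + 71*o^2 - 328*o + 240) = (o - 1)*(o + 1)*(o^4 - 10*o^3 + 17*o^2 + 88*o - 240) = (o - 1)*(o + 1)*(o + 3)*(o^3 - 13*o^2 + 56*o - 80) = (o - 4)*(o - 1)*(o + 1)*(o + 3)*(o^2 - 9*o + 20) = (o - 5)*(o - 4)*(o - 1)*(o + 1)*(o + 3)*(o - 4)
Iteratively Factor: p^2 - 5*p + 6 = (p - 3)*(p - 2)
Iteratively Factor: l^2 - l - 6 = (l + 2)*(l - 3)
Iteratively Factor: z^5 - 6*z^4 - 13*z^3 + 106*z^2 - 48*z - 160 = (z - 5)*(z^4 - z^3 - 18*z^2 + 16*z + 32) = (z - 5)*(z + 4)*(z^3 - 5*z^2 + 2*z + 8) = (z - 5)*(z - 2)*(z + 4)*(z^2 - 3*z - 4) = (z - 5)*(z - 4)*(z - 2)*(z + 4)*(z + 1)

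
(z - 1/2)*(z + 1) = z^2 + z/2 - 1/2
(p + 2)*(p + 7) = p^2 + 9*p + 14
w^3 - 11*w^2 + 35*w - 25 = (w - 5)^2*(w - 1)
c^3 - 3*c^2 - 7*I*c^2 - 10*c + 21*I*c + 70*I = (c - 5)*(c + 2)*(c - 7*I)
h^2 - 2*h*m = h*(h - 2*m)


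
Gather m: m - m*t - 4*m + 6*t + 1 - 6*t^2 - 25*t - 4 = m*(-t - 3) - 6*t^2 - 19*t - 3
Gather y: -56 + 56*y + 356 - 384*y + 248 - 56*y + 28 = 576 - 384*y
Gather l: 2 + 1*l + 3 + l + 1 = 2*l + 6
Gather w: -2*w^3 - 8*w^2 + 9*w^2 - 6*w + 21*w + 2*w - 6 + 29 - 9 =-2*w^3 + w^2 + 17*w + 14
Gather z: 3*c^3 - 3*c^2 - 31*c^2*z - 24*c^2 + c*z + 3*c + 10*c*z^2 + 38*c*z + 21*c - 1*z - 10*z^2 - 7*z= 3*c^3 - 27*c^2 + 24*c + z^2*(10*c - 10) + z*(-31*c^2 + 39*c - 8)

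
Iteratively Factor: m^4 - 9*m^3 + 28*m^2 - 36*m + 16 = (m - 4)*(m^3 - 5*m^2 + 8*m - 4) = (m - 4)*(m - 2)*(m^2 - 3*m + 2) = (m - 4)*(m - 2)^2*(m - 1)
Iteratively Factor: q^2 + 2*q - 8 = (q + 4)*(q - 2)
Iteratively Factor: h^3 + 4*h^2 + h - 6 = (h + 2)*(h^2 + 2*h - 3) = (h - 1)*(h + 2)*(h + 3)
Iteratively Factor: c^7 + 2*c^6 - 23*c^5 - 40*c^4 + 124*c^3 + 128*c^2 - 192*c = (c + 3)*(c^6 - c^5 - 20*c^4 + 20*c^3 + 64*c^2 - 64*c) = (c - 1)*(c + 3)*(c^5 - 20*c^3 + 64*c) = (c - 1)*(c + 3)*(c + 4)*(c^4 - 4*c^3 - 4*c^2 + 16*c) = c*(c - 1)*(c + 3)*(c + 4)*(c^3 - 4*c^2 - 4*c + 16) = c*(c - 1)*(c + 2)*(c + 3)*(c + 4)*(c^2 - 6*c + 8) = c*(c - 4)*(c - 1)*(c + 2)*(c + 3)*(c + 4)*(c - 2)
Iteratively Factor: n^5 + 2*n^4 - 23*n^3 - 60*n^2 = (n)*(n^4 + 2*n^3 - 23*n^2 - 60*n) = n*(n + 4)*(n^3 - 2*n^2 - 15*n) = n*(n - 5)*(n + 4)*(n^2 + 3*n) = n*(n - 5)*(n + 3)*(n + 4)*(n)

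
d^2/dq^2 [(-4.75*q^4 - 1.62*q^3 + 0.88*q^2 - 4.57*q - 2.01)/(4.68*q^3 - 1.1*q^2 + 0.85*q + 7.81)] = (-1.70530256582424e-13*q^7 + 48.164704*q^6 + 506.447652000001*q^5 + 526.668234*q^4 - 792.502796*q^3 - 1554.064848*q^2 - 376.368564*q + 130.588756)/(102.503232*q^9 - 72.27792*q^8 + 72.83952*q^7 + 485.587432*q^6 - 228.00588*q^5 + 212.37513*q^4 + 813.185269*q^3 - 184.358955*q^2 + 155.540055*q + 476.379541)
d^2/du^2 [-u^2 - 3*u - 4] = -2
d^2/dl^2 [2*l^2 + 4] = 4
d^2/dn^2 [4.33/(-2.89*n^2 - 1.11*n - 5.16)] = (72.329186*n^2 + 27.780414*n - 4.33*(5.78*n + 1.11)*(11.56*n + 2.22) + 129.141384)/(2.89*n^2 + 1.11*n + 5.16)^3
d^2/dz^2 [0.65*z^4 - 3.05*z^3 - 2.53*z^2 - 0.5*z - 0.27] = 7.8*z^2 - 18.3*z - 5.06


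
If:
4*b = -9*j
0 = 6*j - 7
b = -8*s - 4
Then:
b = -21/8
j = 7/6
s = -11/64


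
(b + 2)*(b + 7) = b^2 + 9*b + 14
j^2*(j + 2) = j^3 + 2*j^2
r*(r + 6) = r^2 + 6*r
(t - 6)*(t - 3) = t^2 - 9*t + 18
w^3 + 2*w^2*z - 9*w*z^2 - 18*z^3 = (w - 3*z)*(w + 2*z)*(w + 3*z)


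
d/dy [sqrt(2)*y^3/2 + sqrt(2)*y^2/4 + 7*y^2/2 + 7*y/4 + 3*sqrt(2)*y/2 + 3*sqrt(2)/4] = 3*sqrt(2)*y^2/2 + sqrt(2)*y/2 + 7*y + 7/4 + 3*sqrt(2)/2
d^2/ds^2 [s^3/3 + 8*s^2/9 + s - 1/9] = 2*s + 16/9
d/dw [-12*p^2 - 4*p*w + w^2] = -4*p + 2*w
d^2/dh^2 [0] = 0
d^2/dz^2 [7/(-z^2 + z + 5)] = 14*(-z^2 + z + (2*z - 1)^2 + 5)/(-z^2 + z + 5)^3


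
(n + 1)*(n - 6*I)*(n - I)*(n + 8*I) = n^4 + n^3 + I*n^3 + 50*n^2 + I*n^2 + 50*n - 48*I*n - 48*I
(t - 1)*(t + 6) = t^2 + 5*t - 6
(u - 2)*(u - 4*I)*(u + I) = u^3 - 2*u^2 - 3*I*u^2 + 4*u + 6*I*u - 8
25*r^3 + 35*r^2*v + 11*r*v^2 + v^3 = (r + v)*(5*r + v)^2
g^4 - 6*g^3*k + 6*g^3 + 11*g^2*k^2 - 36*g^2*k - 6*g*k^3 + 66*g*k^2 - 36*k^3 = (g + 6)*(g - 3*k)*(g - 2*k)*(g - k)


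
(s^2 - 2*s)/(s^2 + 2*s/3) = 3*(s - 2)/(3*s + 2)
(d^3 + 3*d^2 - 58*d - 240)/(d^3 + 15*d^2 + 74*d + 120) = (d - 8)/(d + 4)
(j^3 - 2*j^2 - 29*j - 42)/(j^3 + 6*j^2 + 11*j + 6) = (j - 7)/(j + 1)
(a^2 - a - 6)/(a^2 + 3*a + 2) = (a - 3)/(a + 1)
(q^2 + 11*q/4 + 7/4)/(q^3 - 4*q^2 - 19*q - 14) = (q + 7/4)/(q^2 - 5*q - 14)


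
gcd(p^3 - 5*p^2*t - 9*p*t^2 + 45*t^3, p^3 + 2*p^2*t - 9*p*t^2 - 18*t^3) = p^2 - 9*t^2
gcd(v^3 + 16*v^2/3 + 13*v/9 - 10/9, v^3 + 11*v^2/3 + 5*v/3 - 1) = v - 1/3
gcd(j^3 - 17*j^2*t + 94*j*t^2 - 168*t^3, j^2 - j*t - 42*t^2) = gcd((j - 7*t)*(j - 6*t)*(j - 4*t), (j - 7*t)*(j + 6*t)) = -j + 7*t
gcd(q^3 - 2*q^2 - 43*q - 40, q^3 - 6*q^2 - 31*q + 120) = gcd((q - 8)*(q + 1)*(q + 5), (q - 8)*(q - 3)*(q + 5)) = q^2 - 3*q - 40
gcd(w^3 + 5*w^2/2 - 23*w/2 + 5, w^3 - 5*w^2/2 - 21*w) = 1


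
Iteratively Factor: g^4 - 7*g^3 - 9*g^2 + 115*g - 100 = (g - 5)*(g^3 - 2*g^2 - 19*g + 20) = (g - 5)^2*(g^2 + 3*g - 4) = (g - 5)^2*(g + 4)*(g - 1)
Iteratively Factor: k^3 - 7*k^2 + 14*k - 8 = (k - 1)*(k^2 - 6*k + 8) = (k - 2)*(k - 1)*(k - 4)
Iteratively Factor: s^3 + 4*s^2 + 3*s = (s)*(s^2 + 4*s + 3) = s*(s + 3)*(s + 1)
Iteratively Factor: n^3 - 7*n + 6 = (n - 1)*(n^2 + n - 6) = (n - 1)*(n + 3)*(n - 2)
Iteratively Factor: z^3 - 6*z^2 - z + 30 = (z + 2)*(z^2 - 8*z + 15) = (z - 3)*(z + 2)*(z - 5)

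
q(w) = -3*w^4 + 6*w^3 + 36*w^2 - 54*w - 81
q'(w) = -12*w^3 + 18*w^2 + 72*w - 54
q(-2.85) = 28.49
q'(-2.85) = 164.79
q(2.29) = -26.32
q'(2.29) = 61.17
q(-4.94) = -1445.64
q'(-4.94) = 1476.23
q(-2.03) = 75.83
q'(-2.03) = -25.60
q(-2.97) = 6.32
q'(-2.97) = 205.31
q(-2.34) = 75.66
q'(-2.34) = 29.84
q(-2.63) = 57.35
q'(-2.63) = 99.44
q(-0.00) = -81.00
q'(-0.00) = -54.00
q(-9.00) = -20736.00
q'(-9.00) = 9504.00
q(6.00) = -1701.00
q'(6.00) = -1566.00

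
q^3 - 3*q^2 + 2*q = q*(q - 2)*(q - 1)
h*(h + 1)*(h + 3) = h^3 + 4*h^2 + 3*h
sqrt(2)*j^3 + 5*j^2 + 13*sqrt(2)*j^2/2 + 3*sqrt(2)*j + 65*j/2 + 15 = (j + 6)*(j + 5*sqrt(2)/2)*(sqrt(2)*j + sqrt(2)/2)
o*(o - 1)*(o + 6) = o^3 + 5*o^2 - 6*o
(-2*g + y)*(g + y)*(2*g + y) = -4*g^3 - 4*g^2*y + g*y^2 + y^3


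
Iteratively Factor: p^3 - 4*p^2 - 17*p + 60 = (p - 3)*(p^2 - p - 20) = (p - 5)*(p - 3)*(p + 4)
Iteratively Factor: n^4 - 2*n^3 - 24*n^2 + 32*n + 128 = (n - 4)*(n^3 + 2*n^2 - 16*n - 32) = (n - 4)*(n + 2)*(n^2 - 16) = (n - 4)^2*(n + 2)*(n + 4)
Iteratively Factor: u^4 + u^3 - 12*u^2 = (u)*(u^3 + u^2 - 12*u) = u*(u - 3)*(u^2 + 4*u) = u*(u - 3)*(u + 4)*(u)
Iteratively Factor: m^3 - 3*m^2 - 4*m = (m - 4)*(m^2 + m) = (m - 4)*(m + 1)*(m)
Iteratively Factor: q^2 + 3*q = (q + 3)*(q)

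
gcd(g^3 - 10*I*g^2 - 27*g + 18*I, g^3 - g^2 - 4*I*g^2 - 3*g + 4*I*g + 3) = g^2 - 4*I*g - 3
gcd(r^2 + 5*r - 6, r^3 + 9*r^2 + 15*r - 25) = r - 1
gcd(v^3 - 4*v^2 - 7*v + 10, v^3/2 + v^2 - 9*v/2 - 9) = v + 2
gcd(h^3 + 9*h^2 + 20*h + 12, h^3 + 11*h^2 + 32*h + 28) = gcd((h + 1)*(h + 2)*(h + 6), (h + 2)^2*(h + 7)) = h + 2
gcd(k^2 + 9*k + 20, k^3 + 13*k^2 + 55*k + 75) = k + 5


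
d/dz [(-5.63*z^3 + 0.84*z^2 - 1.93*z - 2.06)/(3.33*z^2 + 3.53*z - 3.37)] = (-18.7479*z^4 - 39.7478*z^3 + 66.3114*z^2 + 8.058*z + 13.7759)/(11.0889*z^4 + 23.5098*z^3 - 9.9833*z^2 - 23.7922*z + 11.3569)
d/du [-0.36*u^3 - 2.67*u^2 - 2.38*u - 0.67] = -1.08*u^2 - 5.34*u - 2.38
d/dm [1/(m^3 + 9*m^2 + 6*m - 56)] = 3*(-m^2 - 6*m - 2)/(m^3 + 9*m^2 + 6*m - 56)^2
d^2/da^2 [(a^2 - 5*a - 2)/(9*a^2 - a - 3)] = 2*(-396*a^3 - 405*a^2 - 351*a - 32)/(729*a^6 - 243*a^5 - 702*a^4 + 161*a^3 + 234*a^2 - 27*a - 27)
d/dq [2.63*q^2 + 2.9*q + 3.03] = 5.26*q + 2.9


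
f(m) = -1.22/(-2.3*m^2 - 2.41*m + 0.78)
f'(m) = -1.22*(4.6*m + 2.41)/(-2.3*m^2 - 2.41*m + 0.78)^2 = (-5.612*m - 2.9402)/(2.3*m^2 + 2.41*m - 0.78)^2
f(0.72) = 0.57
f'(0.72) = -1.51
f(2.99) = 0.05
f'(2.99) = -0.03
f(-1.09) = -1.81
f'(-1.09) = 6.99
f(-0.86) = -1.06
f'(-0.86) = 1.42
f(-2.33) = 0.20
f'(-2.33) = 0.27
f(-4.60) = 0.03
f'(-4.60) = 0.02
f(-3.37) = 0.07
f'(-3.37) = 0.05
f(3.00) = 0.04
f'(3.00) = -0.03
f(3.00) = 0.04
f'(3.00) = -0.03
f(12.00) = 0.00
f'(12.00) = -0.00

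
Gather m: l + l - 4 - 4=2*l - 8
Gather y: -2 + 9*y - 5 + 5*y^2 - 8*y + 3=5*y^2 + y - 4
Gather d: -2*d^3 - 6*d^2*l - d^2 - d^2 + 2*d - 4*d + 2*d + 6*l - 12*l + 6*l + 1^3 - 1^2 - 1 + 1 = -2*d^3 + d^2*(-6*l - 2)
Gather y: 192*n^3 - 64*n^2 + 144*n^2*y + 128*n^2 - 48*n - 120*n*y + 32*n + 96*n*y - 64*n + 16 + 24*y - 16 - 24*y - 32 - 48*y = 192*n^3 + 64*n^2 - 80*n + y*(144*n^2 - 24*n - 48) - 32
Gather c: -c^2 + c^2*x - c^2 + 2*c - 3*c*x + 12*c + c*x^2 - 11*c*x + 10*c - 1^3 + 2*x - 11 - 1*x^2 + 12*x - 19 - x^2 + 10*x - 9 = c^2*(x - 2) + c*(x^2 - 14*x + 24) - 2*x^2 + 24*x - 40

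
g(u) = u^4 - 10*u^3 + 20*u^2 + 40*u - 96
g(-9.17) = 16000.87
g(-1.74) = -43.20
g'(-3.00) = -458.00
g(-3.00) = 315.00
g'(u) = 4*u^3 - 30*u^2 + 40*u + 40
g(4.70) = -16.46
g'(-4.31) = -1009.93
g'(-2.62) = -342.67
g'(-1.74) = -141.50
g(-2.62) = 163.46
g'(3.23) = -8.99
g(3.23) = 13.72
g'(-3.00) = -458.00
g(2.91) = 15.05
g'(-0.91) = -24.26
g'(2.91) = 0.93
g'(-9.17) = -5933.85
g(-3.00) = 315.00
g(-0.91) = -107.62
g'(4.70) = -19.41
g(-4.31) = 1248.82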